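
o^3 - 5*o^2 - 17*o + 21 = (o - 7)*(o - 1)*(o + 3)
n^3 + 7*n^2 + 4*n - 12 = (n - 1)*(n + 2)*(n + 6)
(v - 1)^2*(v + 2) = v^3 - 3*v + 2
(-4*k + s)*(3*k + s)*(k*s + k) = -12*k^3*s - 12*k^3 - k^2*s^2 - k^2*s + k*s^3 + k*s^2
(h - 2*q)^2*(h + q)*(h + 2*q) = h^4 - h^3*q - 6*h^2*q^2 + 4*h*q^3 + 8*q^4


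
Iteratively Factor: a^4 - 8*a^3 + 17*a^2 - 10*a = (a - 1)*(a^3 - 7*a^2 + 10*a) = a*(a - 1)*(a^2 - 7*a + 10) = a*(a - 2)*(a - 1)*(a - 5)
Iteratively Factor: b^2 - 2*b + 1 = (b - 1)*(b - 1)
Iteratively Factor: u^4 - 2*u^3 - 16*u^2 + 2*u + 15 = (u - 5)*(u^3 + 3*u^2 - u - 3) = (u - 5)*(u - 1)*(u^2 + 4*u + 3) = (u - 5)*(u - 1)*(u + 1)*(u + 3)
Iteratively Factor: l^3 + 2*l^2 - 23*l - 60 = (l + 4)*(l^2 - 2*l - 15) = (l + 3)*(l + 4)*(l - 5)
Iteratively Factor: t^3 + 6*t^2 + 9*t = (t)*(t^2 + 6*t + 9) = t*(t + 3)*(t + 3)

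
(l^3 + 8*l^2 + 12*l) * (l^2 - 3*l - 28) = l^5 + 5*l^4 - 40*l^3 - 260*l^2 - 336*l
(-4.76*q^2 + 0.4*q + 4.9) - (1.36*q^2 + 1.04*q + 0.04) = -6.12*q^2 - 0.64*q + 4.86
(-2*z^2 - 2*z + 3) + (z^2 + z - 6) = -z^2 - z - 3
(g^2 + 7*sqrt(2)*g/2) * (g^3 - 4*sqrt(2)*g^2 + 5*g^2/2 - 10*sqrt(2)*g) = g^5 - sqrt(2)*g^4/2 + 5*g^4/2 - 28*g^3 - 5*sqrt(2)*g^3/4 - 70*g^2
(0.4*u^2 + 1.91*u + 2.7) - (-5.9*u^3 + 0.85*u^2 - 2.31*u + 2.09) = 5.9*u^3 - 0.45*u^2 + 4.22*u + 0.61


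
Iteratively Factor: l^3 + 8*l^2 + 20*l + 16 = (l + 4)*(l^2 + 4*l + 4) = (l + 2)*(l + 4)*(l + 2)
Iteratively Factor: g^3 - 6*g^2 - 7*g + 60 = (g + 3)*(g^2 - 9*g + 20) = (g - 4)*(g + 3)*(g - 5)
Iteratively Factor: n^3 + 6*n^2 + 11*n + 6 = (n + 2)*(n^2 + 4*n + 3) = (n + 1)*(n + 2)*(n + 3)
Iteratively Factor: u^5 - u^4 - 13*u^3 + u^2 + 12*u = (u + 1)*(u^4 - 2*u^3 - 11*u^2 + 12*u) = u*(u + 1)*(u^3 - 2*u^2 - 11*u + 12) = u*(u - 4)*(u + 1)*(u^2 + 2*u - 3) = u*(u - 4)*(u + 1)*(u + 3)*(u - 1)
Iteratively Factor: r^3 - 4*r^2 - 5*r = (r)*(r^2 - 4*r - 5) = r*(r + 1)*(r - 5)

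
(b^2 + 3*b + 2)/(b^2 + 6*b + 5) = (b + 2)/(b + 5)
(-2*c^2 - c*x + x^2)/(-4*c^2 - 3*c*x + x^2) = (-2*c + x)/(-4*c + x)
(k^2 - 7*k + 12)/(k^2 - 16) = (k - 3)/(k + 4)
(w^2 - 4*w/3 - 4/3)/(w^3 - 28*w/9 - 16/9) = 3/(3*w + 4)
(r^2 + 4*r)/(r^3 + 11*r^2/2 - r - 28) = 2*r/(2*r^2 + 3*r - 14)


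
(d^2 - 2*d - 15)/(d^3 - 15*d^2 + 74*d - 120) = (d + 3)/(d^2 - 10*d + 24)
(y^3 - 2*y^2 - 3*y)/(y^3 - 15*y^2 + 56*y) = (y^2 - 2*y - 3)/(y^2 - 15*y + 56)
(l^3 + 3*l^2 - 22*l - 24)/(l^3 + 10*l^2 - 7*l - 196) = (l^2 + 7*l + 6)/(l^2 + 14*l + 49)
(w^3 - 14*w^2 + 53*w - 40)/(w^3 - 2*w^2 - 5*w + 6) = (w^2 - 13*w + 40)/(w^2 - w - 6)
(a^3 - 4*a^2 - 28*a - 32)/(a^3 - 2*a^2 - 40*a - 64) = (a + 2)/(a + 4)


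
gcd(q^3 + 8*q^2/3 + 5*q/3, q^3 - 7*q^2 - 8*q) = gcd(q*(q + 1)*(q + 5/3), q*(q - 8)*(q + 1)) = q^2 + q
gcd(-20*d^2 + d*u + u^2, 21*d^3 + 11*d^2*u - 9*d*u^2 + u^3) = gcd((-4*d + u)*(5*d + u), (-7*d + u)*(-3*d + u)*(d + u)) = 1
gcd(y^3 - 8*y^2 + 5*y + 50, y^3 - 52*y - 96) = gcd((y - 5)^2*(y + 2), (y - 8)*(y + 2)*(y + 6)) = y + 2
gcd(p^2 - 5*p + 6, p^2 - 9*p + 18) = p - 3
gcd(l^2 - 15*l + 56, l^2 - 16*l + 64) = l - 8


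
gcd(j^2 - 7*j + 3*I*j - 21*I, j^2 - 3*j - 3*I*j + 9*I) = 1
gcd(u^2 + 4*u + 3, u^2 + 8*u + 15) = u + 3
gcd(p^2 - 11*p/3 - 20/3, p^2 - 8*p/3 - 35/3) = p - 5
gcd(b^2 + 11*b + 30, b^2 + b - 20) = b + 5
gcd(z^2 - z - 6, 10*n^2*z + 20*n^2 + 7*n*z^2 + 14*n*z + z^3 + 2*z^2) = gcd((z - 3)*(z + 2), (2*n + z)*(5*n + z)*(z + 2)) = z + 2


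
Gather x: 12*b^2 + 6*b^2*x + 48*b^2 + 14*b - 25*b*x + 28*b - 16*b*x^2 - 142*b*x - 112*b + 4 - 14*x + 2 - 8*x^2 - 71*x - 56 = 60*b^2 - 70*b + x^2*(-16*b - 8) + x*(6*b^2 - 167*b - 85) - 50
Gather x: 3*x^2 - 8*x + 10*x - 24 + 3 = 3*x^2 + 2*x - 21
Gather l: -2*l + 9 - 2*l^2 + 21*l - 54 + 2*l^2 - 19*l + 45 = 0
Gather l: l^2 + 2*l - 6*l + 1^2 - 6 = l^2 - 4*l - 5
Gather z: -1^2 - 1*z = -z - 1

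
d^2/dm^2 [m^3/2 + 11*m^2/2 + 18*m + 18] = 3*m + 11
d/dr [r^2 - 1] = 2*r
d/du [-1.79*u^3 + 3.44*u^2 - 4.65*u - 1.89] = -5.37*u^2 + 6.88*u - 4.65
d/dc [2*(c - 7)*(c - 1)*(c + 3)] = 6*c^2 - 20*c - 34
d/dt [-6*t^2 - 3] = -12*t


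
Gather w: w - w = 0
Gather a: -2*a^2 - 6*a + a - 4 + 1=-2*a^2 - 5*a - 3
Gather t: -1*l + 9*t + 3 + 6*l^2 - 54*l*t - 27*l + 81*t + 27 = 6*l^2 - 28*l + t*(90 - 54*l) + 30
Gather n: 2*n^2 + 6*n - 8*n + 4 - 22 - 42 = 2*n^2 - 2*n - 60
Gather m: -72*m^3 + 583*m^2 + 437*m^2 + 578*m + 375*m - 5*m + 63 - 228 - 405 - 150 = -72*m^3 + 1020*m^2 + 948*m - 720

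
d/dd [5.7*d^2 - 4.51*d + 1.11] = 11.4*d - 4.51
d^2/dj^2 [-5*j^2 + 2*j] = -10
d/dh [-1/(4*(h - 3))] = 1/(4*(h - 3)^2)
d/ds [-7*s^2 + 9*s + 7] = 9 - 14*s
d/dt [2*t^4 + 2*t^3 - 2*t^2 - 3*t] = 8*t^3 + 6*t^2 - 4*t - 3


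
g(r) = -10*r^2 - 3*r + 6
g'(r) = -20*r - 3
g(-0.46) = 5.26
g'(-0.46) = 6.20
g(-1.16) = -3.98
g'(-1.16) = 20.20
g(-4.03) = -144.32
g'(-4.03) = 77.60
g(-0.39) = 5.65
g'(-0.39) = 4.80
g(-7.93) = -599.06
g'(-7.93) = 155.60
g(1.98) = -39.14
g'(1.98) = -42.60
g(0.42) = 2.98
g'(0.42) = -11.40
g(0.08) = 5.70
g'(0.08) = -4.60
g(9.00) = -831.00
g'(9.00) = -183.00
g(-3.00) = -75.00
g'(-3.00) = 57.00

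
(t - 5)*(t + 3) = t^2 - 2*t - 15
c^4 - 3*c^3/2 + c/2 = c*(c - 1)^2*(c + 1/2)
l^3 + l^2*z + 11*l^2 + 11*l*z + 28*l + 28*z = (l + 4)*(l + 7)*(l + z)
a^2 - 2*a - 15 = (a - 5)*(a + 3)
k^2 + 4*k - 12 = (k - 2)*(k + 6)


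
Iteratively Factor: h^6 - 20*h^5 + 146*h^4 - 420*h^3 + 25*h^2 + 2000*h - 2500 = (h - 5)*(h^5 - 15*h^4 + 71*h^3 - 65*h^2 - 300*h + 500) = (h - 5)^2*(h^4 - 10*h^3 + 21*h^2 + 40*h - 100) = (h - 5)^2*(h - 2)*(h^3 - 8*h^2 + 5*h + 50) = (h - 5)^3*(h - 2)*(h^2 - 3*h - 10) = (h - 5)^4*(h - 2)*(h + 2)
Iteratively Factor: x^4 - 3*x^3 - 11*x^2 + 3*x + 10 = (x - 1)*(x^3 - 2*x^2 - 13*x - 10) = (x - 1)*(x + 2)*(x^2 - 4*x - 5) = (x - 5)*(x - 1)*(x + 2)*(x + 1)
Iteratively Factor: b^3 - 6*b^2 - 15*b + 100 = (b - 5)*(b^2 - b - 20) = (b - 5)*(b + 4)*(b - 5)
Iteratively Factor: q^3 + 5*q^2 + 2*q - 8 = (q - 1)*(q^2 + 6*q + 8) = (q - 1)*(q + 4)*(q + 2)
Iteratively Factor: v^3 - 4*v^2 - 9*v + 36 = (v - 3)*(v^2 - v - 12) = (v - 3)*(v + 3)*(v - 4)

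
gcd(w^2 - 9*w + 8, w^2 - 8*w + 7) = w - 1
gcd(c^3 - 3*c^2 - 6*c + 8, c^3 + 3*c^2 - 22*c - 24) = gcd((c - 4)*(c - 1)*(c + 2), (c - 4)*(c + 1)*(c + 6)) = c - 4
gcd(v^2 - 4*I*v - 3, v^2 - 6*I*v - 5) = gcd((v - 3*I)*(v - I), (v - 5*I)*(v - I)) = v - I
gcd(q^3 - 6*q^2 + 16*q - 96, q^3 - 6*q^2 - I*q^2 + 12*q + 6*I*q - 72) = q^2 + q*(-6 - 4*I) + 24*I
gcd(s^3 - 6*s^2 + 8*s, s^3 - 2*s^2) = s^2 - 2*s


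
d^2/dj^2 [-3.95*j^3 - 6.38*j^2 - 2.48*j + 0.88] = -23.7*j - 12.76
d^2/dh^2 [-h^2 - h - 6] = -2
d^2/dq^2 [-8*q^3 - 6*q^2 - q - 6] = -48*q - 12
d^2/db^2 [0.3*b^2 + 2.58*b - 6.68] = 0.600000000000000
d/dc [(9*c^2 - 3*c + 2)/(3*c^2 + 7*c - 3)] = (72*c^2 - 66*c - 5)/(9*c^4 + 42*c^3 + 31*c^2 - 42*c + 9)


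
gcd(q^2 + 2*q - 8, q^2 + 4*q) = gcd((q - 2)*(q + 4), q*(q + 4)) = q + 4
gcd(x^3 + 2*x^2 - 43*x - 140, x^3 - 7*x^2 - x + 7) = x - 7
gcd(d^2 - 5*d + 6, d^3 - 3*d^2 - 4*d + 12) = d^2 - 5*d + 6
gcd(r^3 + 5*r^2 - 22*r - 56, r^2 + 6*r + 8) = r + 2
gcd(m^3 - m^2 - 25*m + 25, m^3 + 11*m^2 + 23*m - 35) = m^2 + 4*m - 5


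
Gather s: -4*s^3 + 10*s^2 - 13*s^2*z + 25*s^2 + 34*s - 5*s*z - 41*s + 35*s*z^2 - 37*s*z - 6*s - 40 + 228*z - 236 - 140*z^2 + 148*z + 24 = -4*s^3 + s^2*(35 - 13*z) + s*(35*z^2 - 42*z - 13) - 140*z^2 + 376*z - 252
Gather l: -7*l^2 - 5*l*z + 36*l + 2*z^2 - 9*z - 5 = -7*l^2 + l*(36 - 5*z) + 2*z^2 - 9*z - 5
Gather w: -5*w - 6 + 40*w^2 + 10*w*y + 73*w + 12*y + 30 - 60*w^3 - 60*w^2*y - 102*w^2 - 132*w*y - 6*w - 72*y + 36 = -60*w^3 + w^2*(-60*y - 62) + w*(62 - 122*y) - 60*y + 60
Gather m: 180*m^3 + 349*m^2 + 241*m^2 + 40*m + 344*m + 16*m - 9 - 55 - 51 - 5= 180*m^3 + 590*m^2 + 400*m - 120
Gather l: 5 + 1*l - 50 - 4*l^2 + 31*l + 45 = -4*l^2 + 32*l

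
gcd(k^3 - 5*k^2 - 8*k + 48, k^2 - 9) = k + 3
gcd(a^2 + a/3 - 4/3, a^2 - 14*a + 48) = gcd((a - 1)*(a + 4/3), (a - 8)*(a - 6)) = 1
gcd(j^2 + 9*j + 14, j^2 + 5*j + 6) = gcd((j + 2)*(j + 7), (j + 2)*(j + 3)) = j + 2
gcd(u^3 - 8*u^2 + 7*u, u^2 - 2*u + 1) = u - 1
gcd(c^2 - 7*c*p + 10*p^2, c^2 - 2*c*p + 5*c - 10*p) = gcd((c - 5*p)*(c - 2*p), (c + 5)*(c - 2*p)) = -c + 2*p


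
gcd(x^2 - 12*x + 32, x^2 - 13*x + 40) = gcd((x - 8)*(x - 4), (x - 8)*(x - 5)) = x - 8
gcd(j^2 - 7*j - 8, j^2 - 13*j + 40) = j - 8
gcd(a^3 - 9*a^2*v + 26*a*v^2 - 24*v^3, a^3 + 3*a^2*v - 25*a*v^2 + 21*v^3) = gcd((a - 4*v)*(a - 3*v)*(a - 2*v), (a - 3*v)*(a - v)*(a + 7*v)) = -a + 3*v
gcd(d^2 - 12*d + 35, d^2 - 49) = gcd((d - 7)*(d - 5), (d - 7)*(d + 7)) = d - 7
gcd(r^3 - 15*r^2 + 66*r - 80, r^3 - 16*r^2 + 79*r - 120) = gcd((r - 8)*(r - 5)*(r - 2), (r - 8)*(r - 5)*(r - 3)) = r^2 - 13*r + 40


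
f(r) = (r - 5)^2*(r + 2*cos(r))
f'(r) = (1 - 2*sin(r))*(r - 5)^2 + (r + 2*cos(r))*(2*r - 10) = (r - 5)*(2*r + (1 - 2*sin(r))*(r - 5) + 4*cos(r))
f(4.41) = 1.33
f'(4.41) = -3.49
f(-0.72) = 25.64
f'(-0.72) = 66.90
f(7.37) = 46.62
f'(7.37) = 35.02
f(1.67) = 16.32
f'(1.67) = -20.78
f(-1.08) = -5.08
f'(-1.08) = 103.84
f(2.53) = 5.45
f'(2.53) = -5.31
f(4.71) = 0.40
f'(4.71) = -2.48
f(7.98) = 68.63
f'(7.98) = 37.32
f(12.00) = 670.70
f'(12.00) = 293.21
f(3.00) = 4.08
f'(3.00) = -1.21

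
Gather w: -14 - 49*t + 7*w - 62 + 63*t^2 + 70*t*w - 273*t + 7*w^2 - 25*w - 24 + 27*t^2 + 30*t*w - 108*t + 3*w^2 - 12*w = 90*t^2 - 430*t + 10*w^2 + w*(100*t - 30) - 100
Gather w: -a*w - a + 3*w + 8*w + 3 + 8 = -a + w*(11 - a) + 11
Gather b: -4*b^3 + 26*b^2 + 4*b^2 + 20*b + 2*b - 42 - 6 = -4*b^3 + 30*b^2 + 22*b - 48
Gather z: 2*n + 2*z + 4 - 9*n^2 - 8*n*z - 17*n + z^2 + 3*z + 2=-9*n^2 - 15*n + z^2 + z*(5 - 8*n) + 6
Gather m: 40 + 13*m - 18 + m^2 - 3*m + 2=m^2 + 10*m + 24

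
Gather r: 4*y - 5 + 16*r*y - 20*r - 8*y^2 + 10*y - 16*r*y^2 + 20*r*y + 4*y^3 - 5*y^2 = r*(-16*y^2 + 36*y - 20) + 4*y^3 - 13*y^2 + 14*y - 5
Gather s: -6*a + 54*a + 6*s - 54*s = 48*a - 48*s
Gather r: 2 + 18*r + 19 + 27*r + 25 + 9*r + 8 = 54*r + 54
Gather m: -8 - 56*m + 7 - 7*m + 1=-63*m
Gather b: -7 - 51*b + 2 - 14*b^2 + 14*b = -14*b^2 - 37*b - 5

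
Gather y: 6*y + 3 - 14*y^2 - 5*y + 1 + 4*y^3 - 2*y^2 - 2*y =4*y^3 - 16*y^2 - y + 4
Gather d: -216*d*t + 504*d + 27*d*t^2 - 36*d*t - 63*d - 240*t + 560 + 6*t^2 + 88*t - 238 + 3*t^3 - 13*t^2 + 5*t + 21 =d*(27*t^2 - 252*t + 441) + 3*t^3 - 7*t^2 - 147*t + 343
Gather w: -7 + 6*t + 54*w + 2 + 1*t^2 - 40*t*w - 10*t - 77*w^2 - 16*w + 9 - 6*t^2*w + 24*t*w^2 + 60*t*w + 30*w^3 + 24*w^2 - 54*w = t^2 - 4*t + 30*w^3 + w^2*(24*t - 53) + w*(-6*t^2 + 20*t - 16) + 4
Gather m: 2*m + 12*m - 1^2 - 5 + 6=14*m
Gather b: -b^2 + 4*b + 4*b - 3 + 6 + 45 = -b^2 + 8*b + 48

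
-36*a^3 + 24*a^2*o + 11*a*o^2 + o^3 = (-a + o)*(6*a + o)^2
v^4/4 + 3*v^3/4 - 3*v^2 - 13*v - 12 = (v/2 + 1)^2*(v - 4)*(v + 3)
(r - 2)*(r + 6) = r^2 + 4*r - 12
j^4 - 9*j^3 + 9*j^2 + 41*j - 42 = (j - 7)*(j - 3)*(j - 1)*(j + 2)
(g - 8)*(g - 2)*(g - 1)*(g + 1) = g^4 - 10*g^3 + 15*g^2 + 10*g - 16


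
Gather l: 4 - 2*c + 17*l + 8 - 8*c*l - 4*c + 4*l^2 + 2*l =-6*c + 4*l^2 + l*(19 - 8*c) + 12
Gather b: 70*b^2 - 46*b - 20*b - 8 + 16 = 70*b^2 - 66*b + 8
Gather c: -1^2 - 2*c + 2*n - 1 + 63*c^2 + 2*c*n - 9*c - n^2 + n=63*c^2 + c*(2*n - 11) - n^2 + 3*n - 2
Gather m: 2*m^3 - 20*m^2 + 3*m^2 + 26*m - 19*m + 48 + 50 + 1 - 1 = 2*m^3 - 17*m^2 + 7*m + 98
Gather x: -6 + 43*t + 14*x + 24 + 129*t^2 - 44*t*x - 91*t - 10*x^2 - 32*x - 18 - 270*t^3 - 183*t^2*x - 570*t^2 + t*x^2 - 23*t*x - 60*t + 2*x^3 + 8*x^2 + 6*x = -270*t^3 - 441*t^2 - 108*t + 2*x^3 + x^2*(t - 2) + x*(-183*t^2 - 67*t - 12)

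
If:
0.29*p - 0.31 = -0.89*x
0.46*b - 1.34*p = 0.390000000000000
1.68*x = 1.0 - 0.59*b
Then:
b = 0.64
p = -0.07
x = 0.37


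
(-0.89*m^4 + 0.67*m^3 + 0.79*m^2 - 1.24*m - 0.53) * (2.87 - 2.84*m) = 2.5276*m^5 - 4.4571*m^4 - 0.3207*m^3 + 5.7889*m^2 - 2.0536*m - 1.5211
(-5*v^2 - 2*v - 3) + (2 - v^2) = -6*v^2 - 2*v - 1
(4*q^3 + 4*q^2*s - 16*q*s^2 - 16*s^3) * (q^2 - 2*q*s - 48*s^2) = 4*q^5 - 4*q^4*s - 216*q^3*s^2 - 176*q^2*s^3 + 800*q*s^4 + 768*s^5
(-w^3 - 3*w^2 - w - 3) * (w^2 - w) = -w^5 - 2*w^4 + 2*w^3 - 2*w^2 + 3*w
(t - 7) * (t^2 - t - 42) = t^3 - 8*t^2 - 35*t + 294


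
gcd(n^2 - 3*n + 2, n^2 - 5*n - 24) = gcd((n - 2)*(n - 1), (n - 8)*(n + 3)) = 1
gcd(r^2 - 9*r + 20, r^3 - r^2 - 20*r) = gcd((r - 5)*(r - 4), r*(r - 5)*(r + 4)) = r - 5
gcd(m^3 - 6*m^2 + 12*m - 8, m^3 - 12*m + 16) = m^2 - 4*m + 4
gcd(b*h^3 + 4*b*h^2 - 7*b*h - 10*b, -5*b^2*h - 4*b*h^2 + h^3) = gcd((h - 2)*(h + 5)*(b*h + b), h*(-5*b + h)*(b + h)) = 1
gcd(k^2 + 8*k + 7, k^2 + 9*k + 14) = k + 7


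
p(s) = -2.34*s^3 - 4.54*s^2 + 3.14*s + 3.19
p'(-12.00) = -898.78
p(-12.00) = 3355.27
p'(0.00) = 3.14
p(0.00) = 3.19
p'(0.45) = -2.37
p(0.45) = 3.47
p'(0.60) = -4.84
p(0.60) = 2.93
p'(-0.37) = 5.54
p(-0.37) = 1.53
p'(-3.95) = -70.52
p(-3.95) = 64.17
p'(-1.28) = 3.26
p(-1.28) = -3.36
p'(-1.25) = 3.52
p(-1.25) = -3.26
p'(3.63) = -122.32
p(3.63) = -157.16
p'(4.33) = -167.79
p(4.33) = -258.30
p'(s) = -7.02*s^2 - 9.08*s + 3.14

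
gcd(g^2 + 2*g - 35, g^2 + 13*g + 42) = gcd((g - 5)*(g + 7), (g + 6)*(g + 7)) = g + 7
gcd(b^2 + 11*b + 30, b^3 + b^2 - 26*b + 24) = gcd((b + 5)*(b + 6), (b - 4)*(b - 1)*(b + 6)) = b + 6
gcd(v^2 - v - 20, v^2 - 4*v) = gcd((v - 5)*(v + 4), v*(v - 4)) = 1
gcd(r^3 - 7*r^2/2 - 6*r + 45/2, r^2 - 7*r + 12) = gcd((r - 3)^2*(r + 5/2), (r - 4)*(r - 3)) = r - 3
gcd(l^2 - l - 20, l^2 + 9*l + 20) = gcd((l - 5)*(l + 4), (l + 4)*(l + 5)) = l + 4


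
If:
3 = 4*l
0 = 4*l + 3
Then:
No Solution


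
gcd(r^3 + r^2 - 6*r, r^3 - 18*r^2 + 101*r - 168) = 1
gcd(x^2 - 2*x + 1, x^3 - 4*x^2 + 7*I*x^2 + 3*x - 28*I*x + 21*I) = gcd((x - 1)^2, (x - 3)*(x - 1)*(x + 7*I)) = x - 1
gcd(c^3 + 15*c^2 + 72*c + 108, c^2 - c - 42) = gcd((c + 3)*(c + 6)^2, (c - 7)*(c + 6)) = c + 6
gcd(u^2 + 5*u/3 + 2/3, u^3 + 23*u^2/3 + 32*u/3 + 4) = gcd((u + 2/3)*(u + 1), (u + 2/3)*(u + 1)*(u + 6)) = u^2 + 5*u/3 + 2/3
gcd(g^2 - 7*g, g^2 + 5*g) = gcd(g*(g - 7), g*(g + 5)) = g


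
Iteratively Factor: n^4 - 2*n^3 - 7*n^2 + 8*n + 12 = (n - 2)*(n^3 - 7*n - 6) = (n - 2)*(n + 2)*(n^2 - 2*n - 3) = (n - 3)*(n - 2)*(n + 2)*(n + 1)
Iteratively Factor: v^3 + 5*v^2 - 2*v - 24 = (v + 3)*(v^2 + 2*v - 8) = (v - 2)*(v + 3)*(v + 4)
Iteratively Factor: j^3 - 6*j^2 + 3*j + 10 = (j + 1)*(j^2 - 7*j + 10) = (j - 2)*(j + 1)*(j - 5)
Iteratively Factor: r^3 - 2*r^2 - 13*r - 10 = (r + 1)*(r^2 - 3*r - 10) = (r - 5)*(r + 1)*(r + 2)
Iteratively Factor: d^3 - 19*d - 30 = (d - 5)*(d^2 + 5*d + 6) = (d - 5)*(d + 3)*(d + 2)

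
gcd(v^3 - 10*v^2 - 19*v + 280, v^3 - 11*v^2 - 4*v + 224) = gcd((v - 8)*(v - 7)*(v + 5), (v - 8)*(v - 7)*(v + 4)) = v^2 - 15*v + 56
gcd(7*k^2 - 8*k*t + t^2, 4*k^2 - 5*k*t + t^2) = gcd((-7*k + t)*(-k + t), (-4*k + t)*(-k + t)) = -k + t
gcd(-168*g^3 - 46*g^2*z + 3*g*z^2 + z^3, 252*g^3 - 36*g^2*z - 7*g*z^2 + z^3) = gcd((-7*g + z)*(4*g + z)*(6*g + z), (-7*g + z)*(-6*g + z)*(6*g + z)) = -42*g^2 - g*z + z^2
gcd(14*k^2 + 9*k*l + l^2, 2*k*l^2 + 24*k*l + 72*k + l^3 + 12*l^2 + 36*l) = 2*k + l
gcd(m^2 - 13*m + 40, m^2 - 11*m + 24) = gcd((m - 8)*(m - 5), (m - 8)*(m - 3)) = m - 8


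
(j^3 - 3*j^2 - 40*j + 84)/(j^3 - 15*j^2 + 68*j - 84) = (j + 6)/(j - 6)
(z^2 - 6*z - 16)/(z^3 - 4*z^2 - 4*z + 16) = (z - 8)/(z^2 - 6*z + 8)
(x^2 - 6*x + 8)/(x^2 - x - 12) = (x - 2)/(x + 3)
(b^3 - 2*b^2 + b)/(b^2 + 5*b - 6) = b*(b - 1)/(b + 6)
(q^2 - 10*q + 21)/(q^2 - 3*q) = (q - 7)/q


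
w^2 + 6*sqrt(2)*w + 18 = (w + 3*sqrt(2))^2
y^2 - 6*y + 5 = (y - 5)*(y - 1)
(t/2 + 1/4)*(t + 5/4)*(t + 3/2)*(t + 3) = t^4/2 + 25*t^3/8 + 13*t^2/2 + 171*t/32 + 45/32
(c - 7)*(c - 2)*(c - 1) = c^3 - 10*c^2 + 23*c - 14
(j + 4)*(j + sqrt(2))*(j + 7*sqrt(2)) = j^3 + 4*j^2 + 8*sqrt(2)*j^2 + 14*j + 32*sqrt(2)*j + 56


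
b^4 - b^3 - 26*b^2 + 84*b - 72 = (b - 3)*(b - 2)^2*(b + 6)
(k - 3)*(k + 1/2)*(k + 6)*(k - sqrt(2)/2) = k^4 - sqrt(2)*k^3/2 + 7*k^3/2 - 33*k^2/2 - 7*sqrt(2)*k^2/4 - 9*k + 33*sqrt(2)*k/4 + 9*sqrt(2)/2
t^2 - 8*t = t*(t - 8)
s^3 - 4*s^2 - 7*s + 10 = (s - 5)*(s - 1)*(s + 2)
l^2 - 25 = (l - 5)*(l + 5)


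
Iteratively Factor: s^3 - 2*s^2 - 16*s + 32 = (s - 4)*(s^2 + 2*s - 8) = (s - 4)*(s + 4)*(s - 2)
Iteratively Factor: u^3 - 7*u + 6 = (u + 3)*(u^2 - 3*u + 2) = (u - 1)*(u + 3)*(u - 2)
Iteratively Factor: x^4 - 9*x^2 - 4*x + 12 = (x + 2)*(x^3 - 2*x^2 - 5*x + 6) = (x - 1)*(x + 2)*(x^2 - x - 6) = (x - 3)*(x - 1)*(x + 2)*(x + 2)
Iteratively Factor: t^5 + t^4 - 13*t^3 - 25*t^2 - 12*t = (t + 1)*(t^4 - 13*t^2 - 12*t) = (t + 1)*(t + 3)*(t^3 - 3*t^2 - 4*t) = (t + 1)^2*(t + 3)*(t^2 - 4*t) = (t - 4)*(t + 1)^2*(t + 3)*(t)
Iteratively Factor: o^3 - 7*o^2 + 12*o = (o - 4)*(o^2 - 3*o) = o*(o - 4)*(o - 3)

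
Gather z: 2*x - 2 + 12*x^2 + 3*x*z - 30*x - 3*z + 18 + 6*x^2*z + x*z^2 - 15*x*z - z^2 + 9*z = 12*x^2 - 28*x + z^2*(x - 1) + z*(6*x^2 - 12*x + 6) + 16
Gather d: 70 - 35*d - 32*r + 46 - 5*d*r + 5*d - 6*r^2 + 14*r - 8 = d*(-5*r - 30) - 6*r^2 - 18*r + 108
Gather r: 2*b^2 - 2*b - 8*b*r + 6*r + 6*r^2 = 2*b^2 - 2*b + 6*r^2 + r*(6 - 8*b)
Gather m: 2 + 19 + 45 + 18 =84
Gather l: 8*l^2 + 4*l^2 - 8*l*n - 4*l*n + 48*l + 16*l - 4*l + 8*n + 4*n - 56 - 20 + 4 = 12*l^2 + l*(60 - 12*n) + 12*n - 72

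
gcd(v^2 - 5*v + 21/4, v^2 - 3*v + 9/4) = v - 3/2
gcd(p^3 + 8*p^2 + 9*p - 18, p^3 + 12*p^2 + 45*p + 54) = p^2 + 9*p + 18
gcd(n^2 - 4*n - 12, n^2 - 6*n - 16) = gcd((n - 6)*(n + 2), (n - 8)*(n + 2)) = n + 2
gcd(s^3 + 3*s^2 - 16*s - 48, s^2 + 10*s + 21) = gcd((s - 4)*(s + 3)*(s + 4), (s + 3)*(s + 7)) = s + 3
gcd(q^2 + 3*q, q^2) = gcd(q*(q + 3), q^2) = q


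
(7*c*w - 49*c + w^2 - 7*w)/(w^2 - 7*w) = (7*c + w)/w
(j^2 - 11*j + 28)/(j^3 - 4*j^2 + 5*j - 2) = (j^2 - 11*j + 28)/(j^3 - 4*j^2 + 5*j - 2)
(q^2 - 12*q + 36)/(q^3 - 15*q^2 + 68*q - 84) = (q - 6)/(q^2 - 9*q + 14)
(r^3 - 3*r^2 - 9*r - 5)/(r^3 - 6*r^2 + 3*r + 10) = (r + 1)/(r - 2)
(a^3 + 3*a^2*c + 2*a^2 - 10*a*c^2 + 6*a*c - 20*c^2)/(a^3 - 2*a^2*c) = 1 + 5*c/a + 2/a + 10*c/a^2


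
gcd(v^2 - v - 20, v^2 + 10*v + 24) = v + 4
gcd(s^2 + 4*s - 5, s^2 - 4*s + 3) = s - 1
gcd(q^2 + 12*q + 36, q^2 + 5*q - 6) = q + 6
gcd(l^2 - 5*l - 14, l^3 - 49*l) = l - 7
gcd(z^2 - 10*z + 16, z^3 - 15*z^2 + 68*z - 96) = z - 8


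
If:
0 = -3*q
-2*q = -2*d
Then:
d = 0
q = 0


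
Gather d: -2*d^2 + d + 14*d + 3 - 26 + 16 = -2*d^2 + 15*d - 7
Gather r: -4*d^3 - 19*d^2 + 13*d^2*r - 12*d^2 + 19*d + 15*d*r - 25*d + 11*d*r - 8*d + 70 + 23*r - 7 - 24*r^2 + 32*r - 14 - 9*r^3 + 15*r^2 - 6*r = -4*d^3 - 31*d^2 - 14*d - 9*r^3 - 9*r^2 + r*(13*d^2 + 26*d + 49) + 49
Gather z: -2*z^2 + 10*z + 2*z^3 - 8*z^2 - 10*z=2*z^3 - 10*z^2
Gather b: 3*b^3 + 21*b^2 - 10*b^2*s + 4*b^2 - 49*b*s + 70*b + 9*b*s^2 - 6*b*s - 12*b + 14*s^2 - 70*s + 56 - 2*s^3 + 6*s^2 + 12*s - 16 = 3*b^3 + b^2*(25 - 10*s) + b*(9*s^2 - 55*s + 58) - 2*s^3 + 20*s^2 - 58*s + 40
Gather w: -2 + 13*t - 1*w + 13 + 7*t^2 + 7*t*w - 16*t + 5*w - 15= 7*t^2 - 3*t + w*(7*t + 4) - 4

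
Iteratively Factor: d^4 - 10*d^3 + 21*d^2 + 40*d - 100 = (d - 2)*(d^3 - 8*d^2 + 5*d + 50) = (d - 5)*(d - 2)*(d^2 - 3*d - 10) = (d - 5)*(d - 2)*(d + 2)*(d - 5)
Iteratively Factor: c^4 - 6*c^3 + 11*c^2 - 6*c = (c - 3)*(c^3 - 3*c^2 + 2*c) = (c - 3)*(c - 1)*(c^2 - 2*c) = c*(c - 3)*(c - 1)*(c - 2)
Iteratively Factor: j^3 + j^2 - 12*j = (j)*(j^2 + j - 12) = j*(j + 4)*(j - 3)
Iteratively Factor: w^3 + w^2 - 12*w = (w + 4)*(w^2 - 3*w) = w*(w + 4)*(w - 3)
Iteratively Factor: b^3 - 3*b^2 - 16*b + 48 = (b + 4)*(b^2 - 7*b + 12) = (b - 3)*(b + 4)*(b - 4)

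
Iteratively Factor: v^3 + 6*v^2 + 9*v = (v + 3)*(v^2 + 3*v) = (v + 3)^2*(v)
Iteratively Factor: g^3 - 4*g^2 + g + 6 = (g - 2)*(g^2 - 2*g - 3) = (g - 2)*(g + 1)*(g - 3)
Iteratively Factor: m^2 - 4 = (m + 2)*(m - 2)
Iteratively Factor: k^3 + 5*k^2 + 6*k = (k + 2)*(k^2 + 3*k) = (k + 2)*(k + 3)*(k)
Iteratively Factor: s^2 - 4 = (s - 2)*(s + 2)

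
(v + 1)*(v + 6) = v^2 + 7*v + 6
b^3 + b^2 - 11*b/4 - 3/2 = (b - 3/2)*(b + 1/2)*(b + 2)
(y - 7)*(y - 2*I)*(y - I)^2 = y^4 - 7*y^3 - 4*I*y^3 - 5*y^2 + 28*I*y^2 + 35*y + 2*I*y - 14*I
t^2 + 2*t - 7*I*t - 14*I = (t + 2)*(t - 7*I)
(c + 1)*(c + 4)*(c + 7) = c^3 + 12*c^2 + 39*c + 28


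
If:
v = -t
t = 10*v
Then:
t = 0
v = 0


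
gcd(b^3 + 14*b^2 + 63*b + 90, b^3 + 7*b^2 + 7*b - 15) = b^2 + 8*b + 15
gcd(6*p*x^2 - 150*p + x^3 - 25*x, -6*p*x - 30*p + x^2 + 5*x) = x + 5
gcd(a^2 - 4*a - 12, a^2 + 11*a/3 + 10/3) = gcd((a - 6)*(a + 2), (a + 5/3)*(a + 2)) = a + 2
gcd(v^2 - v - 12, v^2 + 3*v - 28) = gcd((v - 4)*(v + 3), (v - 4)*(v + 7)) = v - 4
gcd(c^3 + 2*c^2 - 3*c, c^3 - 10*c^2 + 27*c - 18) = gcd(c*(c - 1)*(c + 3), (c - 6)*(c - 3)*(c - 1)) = c - 1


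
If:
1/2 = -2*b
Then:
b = -1/4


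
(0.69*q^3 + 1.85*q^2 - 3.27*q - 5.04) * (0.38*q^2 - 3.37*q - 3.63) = 0.2622*q^5 - 1.6223*q^4 - 9.9818*q^3 + 2.3892*q^2 + 28.8549*q + 18.2952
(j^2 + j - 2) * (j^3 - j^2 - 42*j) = j^5 - 45*j^3 - 40*j^2 + 84*j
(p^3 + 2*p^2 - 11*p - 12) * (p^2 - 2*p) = p^5 - 15*p^3 + 10*p^2 + 24*p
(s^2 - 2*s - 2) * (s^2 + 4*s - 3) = s^4 + 2*s^3 - 13*s^2 - 2*s + 6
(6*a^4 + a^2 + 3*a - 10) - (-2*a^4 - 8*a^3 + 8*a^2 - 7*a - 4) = 8*a^4 + 8*a^3 - 7*a^2 + 10*a - 6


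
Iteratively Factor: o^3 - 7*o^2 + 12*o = (o)*(o^2 - 7*o + 12) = o*(o - 4)*(o - 3)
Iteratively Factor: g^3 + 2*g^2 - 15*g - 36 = (g - 4)*(g^2 + 6*g + 9) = (g - 4)*(g + 3)*(g + 3)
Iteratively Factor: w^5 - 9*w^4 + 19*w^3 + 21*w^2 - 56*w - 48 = (w + 1)*(w^4 - 10*w^3 + 29*w^2 - 8*w - 48) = (w - 4)*(w + 1)*(w^3 - 6*w^2 + 5*w + 12) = (w - 4)*(w - 3)*(w + 1)*(w^2 - 3*w - 4) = (w - 4)^2*(w - 3)*(w + 1)*(w + 1)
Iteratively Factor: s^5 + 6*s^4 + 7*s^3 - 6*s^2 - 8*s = (s - 1)*(s^4 + 7*s^3 + 14*s^2 + 8*s) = (s - 1)*(s + 1)*(s^3 + 6*s^2 + 8*s) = s*(s - 1)*(s + 1)*(s^2 + 6*s + 8) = s*(s - 1)*(s + 1)*(s + 4)*(s + 2)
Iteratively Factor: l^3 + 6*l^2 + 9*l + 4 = (l + 1)*(l^2 + 5*l + 4) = (l + 1)^2*(l + 4)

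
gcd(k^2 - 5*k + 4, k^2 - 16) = k - 4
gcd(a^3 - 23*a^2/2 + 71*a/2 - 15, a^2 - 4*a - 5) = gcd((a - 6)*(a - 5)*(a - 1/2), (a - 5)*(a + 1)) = a - 5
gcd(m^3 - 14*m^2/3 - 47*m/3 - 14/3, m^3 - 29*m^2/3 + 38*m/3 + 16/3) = m + 1/3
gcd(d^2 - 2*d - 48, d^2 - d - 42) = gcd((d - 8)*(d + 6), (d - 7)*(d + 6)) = d + 6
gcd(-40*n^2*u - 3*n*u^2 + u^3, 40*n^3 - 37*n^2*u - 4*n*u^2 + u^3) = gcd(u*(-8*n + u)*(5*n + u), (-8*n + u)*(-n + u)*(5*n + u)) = -40*n^2 - 3*n*u + u^2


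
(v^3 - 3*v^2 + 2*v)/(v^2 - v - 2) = v*(v - 1)/(v + 1)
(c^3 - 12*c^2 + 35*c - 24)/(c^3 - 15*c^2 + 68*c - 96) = (c - 1)/(c - 4)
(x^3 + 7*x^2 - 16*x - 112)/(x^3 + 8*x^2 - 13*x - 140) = (x + 4)/(x + 5)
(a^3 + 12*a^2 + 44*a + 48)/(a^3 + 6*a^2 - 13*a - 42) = (a^2 + 10*a + 24)/(a^2 + 4*a - 21)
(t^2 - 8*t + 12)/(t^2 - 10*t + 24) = (t - 2)/(t - 4)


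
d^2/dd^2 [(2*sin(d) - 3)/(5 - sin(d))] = 7*(sin(d)^2 + 5*sin(d) - 2)/(sin(d) - 5)^3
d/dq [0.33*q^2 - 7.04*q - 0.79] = 0.66*q - 7.04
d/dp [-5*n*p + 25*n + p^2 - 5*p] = -5*n + 2*p - 5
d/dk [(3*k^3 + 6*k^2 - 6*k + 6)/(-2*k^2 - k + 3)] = 3*(-2*k^4 - 2*k^3 + 3*k^2 + 20*k - 4)/(4*k^4 + 4*k^3 - 11*k^2 - 6*k + 9)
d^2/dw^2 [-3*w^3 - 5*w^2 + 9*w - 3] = -18*w - 10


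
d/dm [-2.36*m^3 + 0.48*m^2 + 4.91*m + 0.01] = -7.08*m^2 + 0.96*m + 4.91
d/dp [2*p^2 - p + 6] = 4*p - 1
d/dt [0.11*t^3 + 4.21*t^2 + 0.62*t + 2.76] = 0.33*t^2 + 8.42*t + 0.62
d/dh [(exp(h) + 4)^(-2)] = -2*exp(h)/(exp(h) + 4)^3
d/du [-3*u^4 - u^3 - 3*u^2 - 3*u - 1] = -12*u^3 - 3*u^2 - 6*u - 3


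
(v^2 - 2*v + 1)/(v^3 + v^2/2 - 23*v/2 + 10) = 2*(v - 1)/(2*v^2 + 3*v - 20)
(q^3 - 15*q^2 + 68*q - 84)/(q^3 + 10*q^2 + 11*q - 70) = (q^2 - 13*q + 42)/(q^2 + 12*q + 35)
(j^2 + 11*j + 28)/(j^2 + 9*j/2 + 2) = 2*(j + 7)/(2*j + 1)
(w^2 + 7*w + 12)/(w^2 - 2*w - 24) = (w + 3)/(w - 6)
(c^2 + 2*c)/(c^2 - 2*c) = (c + 2)/(c - 2)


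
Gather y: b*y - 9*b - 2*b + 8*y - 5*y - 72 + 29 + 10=-11*b + y*(b + 3) - 33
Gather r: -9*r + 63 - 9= 54 - 9*r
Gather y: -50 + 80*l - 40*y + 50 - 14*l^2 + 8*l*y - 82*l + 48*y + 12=-14*l^2 - 2*l + y*(8*l + 8) + 12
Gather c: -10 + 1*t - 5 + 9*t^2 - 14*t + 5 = 9*t^2 - 13*t - 10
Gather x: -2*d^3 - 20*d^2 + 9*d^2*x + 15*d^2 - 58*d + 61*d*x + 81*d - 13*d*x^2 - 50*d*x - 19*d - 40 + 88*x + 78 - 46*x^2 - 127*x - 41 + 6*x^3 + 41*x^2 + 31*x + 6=-2*d^3 - 5*d^2 + 4*d + 6*x^3 + x^2*(-13*d - 5) + x*(9*d^2 + 11*d - 8) + 3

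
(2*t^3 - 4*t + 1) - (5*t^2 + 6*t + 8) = 2*t^3 - 5*t^2 - 10*t - 7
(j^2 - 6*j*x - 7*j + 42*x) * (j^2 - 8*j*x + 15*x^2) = j^4 - 14*j^3*x - 7*j^3 + 63*j^2*x^2 + 98*j^2*x - 90*j*x^3 - 441*j*x^2 + 630*x^3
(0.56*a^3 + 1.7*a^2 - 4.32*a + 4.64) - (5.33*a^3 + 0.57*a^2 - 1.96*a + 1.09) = -4.77*a^3 + 1.13*a^2 - 2.36*a + 3.55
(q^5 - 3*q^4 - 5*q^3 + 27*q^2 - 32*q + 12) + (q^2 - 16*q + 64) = q^5 - 3*q^4 - 5*q^3 + 28*q^2 - 48*q + 76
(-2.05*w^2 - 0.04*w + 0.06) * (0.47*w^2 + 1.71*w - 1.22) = -0.9635*w^4 - 3.5243*w^3 + 2.4608*w^2 + 0.1514*w - 0.0732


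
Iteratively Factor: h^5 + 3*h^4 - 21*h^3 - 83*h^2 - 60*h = (h + 3)*(h^4 - 21*h^2 - 20*h) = h*(h + 3)*(h^3 - 21*h - 20) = h*(h - 5)*(h + 3)*(h^2 + 5*h + 4) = h*(h - 5)*(h + 1)*(h + 3)*(h + 4)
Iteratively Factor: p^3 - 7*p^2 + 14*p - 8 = (p - 4)*(p^2 - 3*p + 2) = (p - 4)*(p - 2)*(p - 1)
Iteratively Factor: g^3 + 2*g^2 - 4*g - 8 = (g + 2)*(g^2 - 4) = (g + 2)^2*(g - 2)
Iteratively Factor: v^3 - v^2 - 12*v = (v)*(v^2 - v - 12) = v*(v - 4)*(v + 3)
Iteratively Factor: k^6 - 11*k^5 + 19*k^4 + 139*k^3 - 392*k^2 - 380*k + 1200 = (k - 4)*(k^5 - 7*k^4 - 9*k^3 + 103*k^2 + 20*k - 300) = (k - 4)*(k - 2)*(k^4 - 5*k^3 - 19*k^2 + 65*k + 150) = (k - 5)*(k - 4)*(k - 2)*(k^3 - 19*k - 30) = (k - 5)*(k - 4)*(k - 2)*(k + 2)*(k^2 - 2*k - 15) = (k - 5)*(k - 4)*(k - 2)*(k + 2)*(k + 3)*(k - 5)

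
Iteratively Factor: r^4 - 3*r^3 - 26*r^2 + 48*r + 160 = (r - 5)*(r^3 + 2*r^2 - 16*r - 32) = (r - 5)*(r + 2)*(r^2 - 16) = (r - 5)*(r + 2)*(r + 4)*(r - 4)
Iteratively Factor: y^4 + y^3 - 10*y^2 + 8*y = (y + 4)*(y^3 - 3*y^2 + 2*y) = (y - 1)*(y + 4)*(y^2 - 2*y) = (y - 2)*(y - 1)*(y + 4)*(y)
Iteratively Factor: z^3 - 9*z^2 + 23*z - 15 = (z - 3)*(z^2 - 6*z + 5) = (z - 3)*(z - 1)*(z - 5)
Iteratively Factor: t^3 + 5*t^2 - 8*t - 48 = (t + 4)*(t^2 + t - 12) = (t + 4)^2*(t - 3)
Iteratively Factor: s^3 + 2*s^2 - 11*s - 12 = (s + 1)*(s^2 + s - 12) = (s + 1)*(s + 4)*(s - 3)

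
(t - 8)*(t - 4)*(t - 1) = t^3 - 13*t^2 + 44*t - 32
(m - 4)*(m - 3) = m^2 - 7*m + 12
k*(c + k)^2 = c^2*k + 2*c*k^2 + k^3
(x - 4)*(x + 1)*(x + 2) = x^3 - x^2 - 10*x - 8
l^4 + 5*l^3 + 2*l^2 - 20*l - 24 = (l - 2)*(l + 2)^2*(l + 3)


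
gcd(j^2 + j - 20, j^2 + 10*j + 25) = j + 5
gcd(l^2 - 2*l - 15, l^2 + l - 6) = l + 3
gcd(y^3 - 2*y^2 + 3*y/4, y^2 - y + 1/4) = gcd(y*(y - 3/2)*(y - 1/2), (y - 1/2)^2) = y - 1/2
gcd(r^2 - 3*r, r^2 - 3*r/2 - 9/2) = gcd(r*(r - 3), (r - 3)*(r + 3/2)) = r - 3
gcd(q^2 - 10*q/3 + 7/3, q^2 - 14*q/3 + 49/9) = q - 7/3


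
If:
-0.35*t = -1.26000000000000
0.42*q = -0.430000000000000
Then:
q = -1.02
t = 3.60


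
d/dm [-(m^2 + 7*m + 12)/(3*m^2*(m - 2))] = (m^3 + 14*m^2 + 22*m - 48)/(3*m^3*(m^2 - 4*m + 4))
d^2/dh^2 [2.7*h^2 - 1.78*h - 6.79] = 5.40000000000000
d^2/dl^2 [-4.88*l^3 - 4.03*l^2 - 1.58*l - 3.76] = -29.28*l - 8.06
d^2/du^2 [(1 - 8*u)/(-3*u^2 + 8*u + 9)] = 2*((67 - 72*u)*(-3*u^2 + 8*u + 9) - 4*(3*u - 4)^2*(8*u - 1))/(-3*u^2 + 8*u + 9)^3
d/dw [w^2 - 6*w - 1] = 2*w - 6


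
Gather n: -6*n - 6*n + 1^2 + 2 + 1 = 4 - 12*n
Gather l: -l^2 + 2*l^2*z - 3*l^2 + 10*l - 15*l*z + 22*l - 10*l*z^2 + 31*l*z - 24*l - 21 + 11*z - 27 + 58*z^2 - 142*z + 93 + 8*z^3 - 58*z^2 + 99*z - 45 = l^2*(2*z - 4) + l*(-10*z^2 + 16*z + 8) + 8*z^3 - 32*z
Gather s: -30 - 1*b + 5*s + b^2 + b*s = b^2 - b + s*(b + 5) - 30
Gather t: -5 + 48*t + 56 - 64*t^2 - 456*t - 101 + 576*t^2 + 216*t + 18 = 512*t^2 - 192*t - 32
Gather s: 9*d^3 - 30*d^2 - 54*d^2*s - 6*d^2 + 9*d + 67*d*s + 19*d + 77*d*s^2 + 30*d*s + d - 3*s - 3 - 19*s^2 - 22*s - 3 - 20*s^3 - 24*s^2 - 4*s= 9*d^3 - 36*d^2 + 29*d - 20*s^3 + s^2*(77*d - 43) + s*(-54*d^2 + 97*d - 29) - 6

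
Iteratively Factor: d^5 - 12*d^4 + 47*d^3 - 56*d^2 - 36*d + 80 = (d + 1)*(d^4 - 13*d^3 + 60*d^2 - 116*d + 80) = (d - 2)*(d + 1)*(d^3 - 11*d^2 + 38*d - 40) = (d - 2)^2*(d + 1)*(d^2 - 9*d + 20) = (d - 5)*(d - 2)^2*(d + 1)*(d - 4)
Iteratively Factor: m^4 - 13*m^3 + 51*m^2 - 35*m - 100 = (m - 5)*(m^3 - 8*m^2 + 11*m + 20) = (m - 5)*(m - 4)*(m^2 - 4*m - 5) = (m - 5)*(m - 4)*(m + 1)*(m - 5)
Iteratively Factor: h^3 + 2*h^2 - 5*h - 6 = (h + 3)*(h^2 - h - 2) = (h - 2)*(h + 3)*(h + 1)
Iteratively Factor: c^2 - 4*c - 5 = (c - 5)*(c + 1)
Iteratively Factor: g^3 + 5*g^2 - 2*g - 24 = (g + 3)*(g^2 + 2*g - 8) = (g + 3)*(g + 4)*(g - 2)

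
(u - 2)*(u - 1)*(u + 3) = u^3 - 7*u + 6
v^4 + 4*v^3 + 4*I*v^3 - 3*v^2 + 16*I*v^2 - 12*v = v*(v + 4)*(v + I)*(v + 3*I)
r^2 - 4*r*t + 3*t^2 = (r - 3*t)*(r - t)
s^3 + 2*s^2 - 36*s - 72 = (s - 6)*(s + 2)*(s + 6)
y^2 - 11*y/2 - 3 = (y - 6)*(y + 1/2)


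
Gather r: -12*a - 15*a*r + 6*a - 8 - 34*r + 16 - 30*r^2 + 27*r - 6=-6*a - 30*r^2 + r*(-15*a - 7) + 2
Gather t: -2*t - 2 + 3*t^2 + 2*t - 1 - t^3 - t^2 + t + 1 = -t^3 + 2*t^2 + t - 2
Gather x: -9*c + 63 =63 - 9*c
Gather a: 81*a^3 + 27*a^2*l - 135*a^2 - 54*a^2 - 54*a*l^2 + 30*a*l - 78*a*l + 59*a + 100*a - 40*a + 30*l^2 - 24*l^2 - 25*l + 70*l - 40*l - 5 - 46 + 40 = 81*a^3 + a^2*(27*l - 189) + a*(-54*l^2 - 48*l + 119) + 6*l^2 + 5*l - 11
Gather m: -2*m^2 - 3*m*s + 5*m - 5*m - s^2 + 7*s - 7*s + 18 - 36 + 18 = -2*m^2 - 3*m*s - s^2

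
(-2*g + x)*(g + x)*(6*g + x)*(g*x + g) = -12*g^4*x - 12*g^4 - 8*g^3*x^2 - 8*g^3*x + 5*g^2*x^3 + 5*g^2*x^2 + g*x^4 + g*x^3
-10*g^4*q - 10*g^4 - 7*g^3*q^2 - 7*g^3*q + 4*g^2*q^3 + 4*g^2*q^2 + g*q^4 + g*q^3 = (-2*g + q)*(g + q)*(5*g + q)*(g*q + g)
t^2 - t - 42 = (t - 7)*(t + 6)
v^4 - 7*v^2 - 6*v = v*(v - 3)*(v + 1)*(v + 2)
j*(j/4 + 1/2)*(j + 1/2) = j^3/4 + 5*j^2/8 + j/4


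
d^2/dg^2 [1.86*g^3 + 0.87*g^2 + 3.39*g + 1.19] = 11.16*g + 1.74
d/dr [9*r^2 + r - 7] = 18*r + 1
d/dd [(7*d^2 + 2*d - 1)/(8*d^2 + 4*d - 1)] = 2*(6*d^2 + d + 1)/(64*d^4 + 64*d^3 - 8*d + 1)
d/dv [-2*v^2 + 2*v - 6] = 2 - 4*v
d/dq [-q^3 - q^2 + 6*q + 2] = -3*q^2 - 2*q + 6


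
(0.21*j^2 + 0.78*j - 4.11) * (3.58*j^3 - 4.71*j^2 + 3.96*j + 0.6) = 0.7518*j^5 + 1.8033*j^4 - 17.556*j^3 + 22.5729*j^2 - 15.8076*j - 2.466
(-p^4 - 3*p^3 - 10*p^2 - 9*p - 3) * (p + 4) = -p^5 - 7*p^4 - 22*p^3 - 49*p^2 - 39*p - 12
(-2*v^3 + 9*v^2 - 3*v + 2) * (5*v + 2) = -10*v^4 + 41*v^3 + 3*v^2 + 4*v + 4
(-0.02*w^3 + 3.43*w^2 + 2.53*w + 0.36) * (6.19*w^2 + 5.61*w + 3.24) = -0.1238*w^5 + 21.1195*w^4 + 34.8382*w^3 + 27.5349*w^2 + 10.2168*w + 1.1664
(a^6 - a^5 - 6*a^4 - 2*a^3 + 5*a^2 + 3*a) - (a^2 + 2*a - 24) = a^6 - a^5 - 6*a^4 - 2*a^3 + 4*a^2 + a + 24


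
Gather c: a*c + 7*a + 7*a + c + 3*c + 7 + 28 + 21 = 14*a + c*(a + 4) + 56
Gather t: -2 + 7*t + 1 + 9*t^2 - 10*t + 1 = 9*t^2 - 3*t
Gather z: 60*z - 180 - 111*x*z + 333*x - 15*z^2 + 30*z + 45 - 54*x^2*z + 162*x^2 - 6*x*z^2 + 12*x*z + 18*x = 162*x^2 + 351*x + z^2*(-6*x - 15) + z*(-54*x^2 - 99*x + 90) - 135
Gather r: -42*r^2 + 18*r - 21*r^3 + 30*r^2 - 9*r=-21*r^3 - 12*r^2 + 9*r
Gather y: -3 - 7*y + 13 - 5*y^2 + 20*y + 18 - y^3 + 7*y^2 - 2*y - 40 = -y^3 + 2*y^2 + 11*y - 12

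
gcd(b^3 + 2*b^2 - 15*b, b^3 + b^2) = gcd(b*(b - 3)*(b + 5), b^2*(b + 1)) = b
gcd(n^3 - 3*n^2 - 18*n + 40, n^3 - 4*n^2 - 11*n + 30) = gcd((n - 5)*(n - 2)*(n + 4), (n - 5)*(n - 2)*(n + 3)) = n^2 - 7*n + 10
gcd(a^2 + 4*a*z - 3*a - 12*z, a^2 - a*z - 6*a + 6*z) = 1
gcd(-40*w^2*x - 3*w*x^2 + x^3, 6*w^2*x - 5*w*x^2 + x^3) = x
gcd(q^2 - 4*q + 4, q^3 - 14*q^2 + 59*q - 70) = q - 2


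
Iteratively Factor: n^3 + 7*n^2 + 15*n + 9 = (n + 3)*(n^2 + 4*n + 3) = (n + 1)*(n + 3)*(n + 3)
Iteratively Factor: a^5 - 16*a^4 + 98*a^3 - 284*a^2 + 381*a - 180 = (a - 1)*(a^4 - 15*a^3 + 83*a^2 - 201*a + 180) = (a - 3)*(a - 1)*(a^3 - 12*a^2 + 47*a - 60) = (a - 4)*(a - 3)*(a - 1)*(a^2 - 8*a + 15) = (a - 5)*(a - 4)*(a - 3)*(a - 1)*(a - 3)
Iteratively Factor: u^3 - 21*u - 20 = (u + 1)*(u^2 - u - 20) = (u - 5)*(u + 1)*(u + 4)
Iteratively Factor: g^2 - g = (g)*(g - 1)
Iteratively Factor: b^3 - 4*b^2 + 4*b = (b)*(b^2 - 4*b + 4) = b*(b - 2)*(b - 2)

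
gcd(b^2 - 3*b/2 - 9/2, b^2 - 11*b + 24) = b - 3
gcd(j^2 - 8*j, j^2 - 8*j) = j^2 - 8*j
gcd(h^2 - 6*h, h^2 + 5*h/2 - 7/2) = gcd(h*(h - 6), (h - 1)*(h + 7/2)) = 1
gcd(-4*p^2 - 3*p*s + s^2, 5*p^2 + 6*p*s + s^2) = p + s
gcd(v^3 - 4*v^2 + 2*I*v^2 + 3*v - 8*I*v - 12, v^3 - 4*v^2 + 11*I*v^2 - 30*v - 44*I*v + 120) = v - 4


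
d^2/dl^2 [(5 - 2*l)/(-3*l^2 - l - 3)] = 2*((13 - 18*l)*(3*l^2 + l + 3) + (2*l - 5)*(6*l + 1)^2)/(3*l^2 + l + 3)^3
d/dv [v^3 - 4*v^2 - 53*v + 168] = 3*v^2 - 8*v - 53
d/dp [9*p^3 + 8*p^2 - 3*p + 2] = 27*p^2 + 16*p - 3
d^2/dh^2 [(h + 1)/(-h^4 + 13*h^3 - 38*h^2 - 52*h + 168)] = 2*(-(h + 1)*(4*h^3 - 39*h^2 + 76*h + 52)^2 + (4*h^3 - 39*h^2 + 76*h + (h + 1)*(6*h^2 - 39*h + 38) + 52)*(h^4 - 13*h^3 + 38*h^2 + 52*h - 168))/(h^4 - 13*h^3 + 38*h^2 + 52*h - 168)^3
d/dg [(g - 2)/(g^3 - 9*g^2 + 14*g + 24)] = (g^3 - 9*g^2 + 14*g - (g - 2)*(3*g^2 - 18*g + 14) + 24)/(g^3 - 9*g^2 + 14*g + 24)^2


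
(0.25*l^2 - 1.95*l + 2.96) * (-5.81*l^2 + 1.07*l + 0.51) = -1.4525*l^4 + 11.597*l^3 - 19.1566*l^2 + 2.1727*l + 1.5096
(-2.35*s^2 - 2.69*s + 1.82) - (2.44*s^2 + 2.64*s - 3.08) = -4.79*s^2 - 5.33*s + 4.9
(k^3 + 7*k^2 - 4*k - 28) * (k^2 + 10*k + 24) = k^5 + 17*k^4 + 90*k^3 + 100*k^2 - 376*k - 672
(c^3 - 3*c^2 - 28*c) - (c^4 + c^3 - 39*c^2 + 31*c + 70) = -c^4 + 36*c^2 - 59*c - 70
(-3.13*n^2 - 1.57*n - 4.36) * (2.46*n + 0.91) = -7.6998*n^3 - 6.7105*n^2 - 12.1543*n - 3.9676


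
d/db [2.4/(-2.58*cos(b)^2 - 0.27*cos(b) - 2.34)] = -(12.384*cos(b) + 0.648)*sin(b)/(2.58*cos(b)^2 + 0.27*cos(b) + 2.34)^2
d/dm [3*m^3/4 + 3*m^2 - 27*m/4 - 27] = 9*m^2/4 + 6*m - 27/4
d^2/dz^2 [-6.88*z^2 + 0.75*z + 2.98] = -13.7600000000000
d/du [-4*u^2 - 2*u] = -8*u - 2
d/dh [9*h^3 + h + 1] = 27*h^2 + 1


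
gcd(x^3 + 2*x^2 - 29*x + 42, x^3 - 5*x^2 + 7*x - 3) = x - 3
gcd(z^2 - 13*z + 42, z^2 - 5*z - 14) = z - 7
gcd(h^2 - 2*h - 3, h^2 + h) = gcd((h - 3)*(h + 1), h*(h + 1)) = h + 1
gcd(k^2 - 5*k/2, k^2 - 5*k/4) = k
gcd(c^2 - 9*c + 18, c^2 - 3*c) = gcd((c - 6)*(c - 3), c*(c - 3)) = c - 3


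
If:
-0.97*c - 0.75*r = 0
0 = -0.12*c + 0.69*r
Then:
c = 0.00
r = 0.00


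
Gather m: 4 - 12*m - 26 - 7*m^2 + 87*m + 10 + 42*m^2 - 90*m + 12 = 35*m^2 - 15*m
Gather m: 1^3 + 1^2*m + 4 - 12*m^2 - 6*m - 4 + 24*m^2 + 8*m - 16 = 12*m^2 + 3*m - 15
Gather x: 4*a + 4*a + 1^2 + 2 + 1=8*a + 4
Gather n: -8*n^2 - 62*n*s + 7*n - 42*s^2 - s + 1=-8*n^2 + n*(7 - 62*s) - 42*s^2 - s + 1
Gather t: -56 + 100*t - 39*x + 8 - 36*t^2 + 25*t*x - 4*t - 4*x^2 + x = -36*t^2 + t*(25*x + 96) - 4*x^2 - 38*x - 48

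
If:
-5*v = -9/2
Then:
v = 9/10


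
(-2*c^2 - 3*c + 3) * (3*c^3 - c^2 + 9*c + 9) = -6*c^5 - 7*c^4 - 6*c^3 - 48*c^2 + 27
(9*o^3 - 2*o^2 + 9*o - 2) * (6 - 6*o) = -54*o^4 + 66*o^3 - 66*o^2 + 66*o - 12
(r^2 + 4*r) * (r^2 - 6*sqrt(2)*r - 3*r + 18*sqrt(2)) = r^4 - 6*sqrt(2)*r^3 + r^3 - 12*r^2 - 6*sqrt(2)*r^2 + 72*sqrt(2)*r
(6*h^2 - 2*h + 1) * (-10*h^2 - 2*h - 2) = -60*h^4 + 8*h^3 - 18*h^2 + 2*h - 2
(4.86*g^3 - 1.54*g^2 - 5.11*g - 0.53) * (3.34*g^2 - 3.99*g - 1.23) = 16.2324*g^5 - 24.535*g^4 - 16.9006*g^3 + 20.5129*g^2 + 8.4*g + 0.6519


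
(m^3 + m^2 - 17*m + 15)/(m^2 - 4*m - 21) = (-m^3 - m^2 + 17*m - 15)/(-m^2 + 4*m + 21)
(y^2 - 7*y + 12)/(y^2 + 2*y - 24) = (y - 3)/(y + 6)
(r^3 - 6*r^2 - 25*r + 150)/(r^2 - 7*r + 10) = (r^2 - r - 30)/(r - 2)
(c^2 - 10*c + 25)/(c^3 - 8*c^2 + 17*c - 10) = (c - 5)/(c^2 - 3*c + 2)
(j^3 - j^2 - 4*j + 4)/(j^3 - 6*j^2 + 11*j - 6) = (j + 2)/(j - 3)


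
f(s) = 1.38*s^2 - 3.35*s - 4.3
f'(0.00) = -3.35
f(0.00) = -4.30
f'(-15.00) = -44.75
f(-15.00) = 356.45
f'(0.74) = -1.31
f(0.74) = -6.02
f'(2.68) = 4.05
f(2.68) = -3.37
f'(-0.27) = -4.10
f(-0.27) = -3.29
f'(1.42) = 0.57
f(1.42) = -6.27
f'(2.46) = 3.44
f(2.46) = -4.19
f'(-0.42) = -4.51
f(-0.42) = -2.65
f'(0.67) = -1.50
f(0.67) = -5.93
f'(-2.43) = -10.06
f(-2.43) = 11.99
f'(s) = 2.76*s - 3.35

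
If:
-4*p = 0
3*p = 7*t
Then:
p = 0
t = 0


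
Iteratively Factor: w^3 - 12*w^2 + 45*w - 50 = (w - 2)*(w^2 - 10*w + 25) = (w - 5)*(w - 2)*(w - 5)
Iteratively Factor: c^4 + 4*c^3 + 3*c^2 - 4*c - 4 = (c - 1)*(c^3 + 5*c^2 + 8*c + 4) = (c - 1)*(c + 1)*(c^2 + 4*c + 4) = (c - 1)*(c + 1)*(c + 2)*(c + 2)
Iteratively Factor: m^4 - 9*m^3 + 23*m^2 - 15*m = (m - 1)*(m^3 - 8*m^2 + 15*m) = (m - 5)*(m - 1)*(m^2 - 3*m) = (m - 5)*(m - 3)*(m - 1)*(m)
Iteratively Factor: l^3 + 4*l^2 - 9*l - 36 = (l + 3)*(l^2 + l - 12) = (l + 3)*(l + 4)*(l - 3)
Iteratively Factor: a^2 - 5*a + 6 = (a - 3)*(a - 2)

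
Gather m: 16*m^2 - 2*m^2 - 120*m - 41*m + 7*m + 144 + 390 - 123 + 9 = 14*m^2 - 154*m + 420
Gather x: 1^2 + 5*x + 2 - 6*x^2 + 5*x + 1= -6*x^2 + 10*x + 4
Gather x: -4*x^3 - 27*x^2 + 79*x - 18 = -4*x^3 - 27*x^2 + 79*x - 18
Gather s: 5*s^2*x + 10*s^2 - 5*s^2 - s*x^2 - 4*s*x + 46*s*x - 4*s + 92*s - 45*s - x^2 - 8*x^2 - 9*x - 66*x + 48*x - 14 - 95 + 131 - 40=s^2*(5*x + 5) + s*(-x^2 + 42*x + 43) - 9*x^2 - 27*x - 18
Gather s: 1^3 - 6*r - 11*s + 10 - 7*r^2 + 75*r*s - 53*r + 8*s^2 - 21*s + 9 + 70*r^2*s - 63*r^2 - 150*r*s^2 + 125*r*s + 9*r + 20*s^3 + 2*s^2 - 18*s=-70*r^2 - 50*r + 20*s^3 + s^2*(10 - 150*r) + s*(70*r^2 + 200*r - 50) + 20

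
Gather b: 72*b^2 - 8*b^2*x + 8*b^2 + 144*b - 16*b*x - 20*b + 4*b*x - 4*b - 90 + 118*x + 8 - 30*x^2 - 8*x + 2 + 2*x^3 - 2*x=b^2*(80 - 8*x) + b*(120 - 12*x) + 2*x^3 - 30*x^2 + 108*x - 80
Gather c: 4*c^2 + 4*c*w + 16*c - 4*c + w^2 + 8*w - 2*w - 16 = 4*c^2 + c*(4*w + 12) + w^2 + 6*w - 16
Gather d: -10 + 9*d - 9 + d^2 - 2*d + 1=d^2 + 7*d - 18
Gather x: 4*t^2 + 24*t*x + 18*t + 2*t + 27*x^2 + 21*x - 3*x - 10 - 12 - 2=4*t^2 + 20*t + 27*x^2 + x*(24*t + 18) - 24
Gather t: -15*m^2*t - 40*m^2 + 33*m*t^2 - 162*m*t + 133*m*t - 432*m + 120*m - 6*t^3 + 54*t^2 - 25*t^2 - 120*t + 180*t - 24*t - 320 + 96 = -40*m^2 - 312*m - 6*t^3 + t^2*(33*m + 29) + t*(-15*m^2 - 29*m + 36) - 224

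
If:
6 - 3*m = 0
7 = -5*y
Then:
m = 2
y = -7/5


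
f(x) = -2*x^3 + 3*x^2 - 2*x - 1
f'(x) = -6*x^2 + 6*x - 2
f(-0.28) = -0.16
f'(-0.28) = -4.15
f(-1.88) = 26.65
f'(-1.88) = -34.49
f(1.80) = -6.54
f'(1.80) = -10.64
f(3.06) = -36.33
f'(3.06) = -39.82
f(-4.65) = 274.26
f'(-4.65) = -159.64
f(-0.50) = 1.00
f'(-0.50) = -6.50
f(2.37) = -15.51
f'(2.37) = -21.48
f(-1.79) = 23.66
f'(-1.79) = -31.96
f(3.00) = -34.00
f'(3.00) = -38.00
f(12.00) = -3049.00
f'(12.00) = -794.00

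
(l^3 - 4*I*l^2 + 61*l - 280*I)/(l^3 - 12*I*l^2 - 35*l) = (l + 8*I)/l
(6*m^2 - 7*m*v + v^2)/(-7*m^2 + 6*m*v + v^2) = (-6*m + v)/(7*m + v)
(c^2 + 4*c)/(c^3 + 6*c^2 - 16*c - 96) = c/(c^2 + 2*c - 24)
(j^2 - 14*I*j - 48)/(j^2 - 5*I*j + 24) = (j - 6*I)/(j + 3*I)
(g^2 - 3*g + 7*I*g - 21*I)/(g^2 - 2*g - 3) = (g + 7*I)/(g + 1)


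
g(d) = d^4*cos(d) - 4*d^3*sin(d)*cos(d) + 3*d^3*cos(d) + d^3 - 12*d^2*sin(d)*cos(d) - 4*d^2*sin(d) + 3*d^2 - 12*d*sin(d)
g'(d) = -d^4*sin(d) + 4*d^3*sin(d)^2 - 3*d^3*sin(d) - 4*d^3*cos(d)^2 + 4*d^3*cos(d) + 12*d^2*sin(d)^2 - 12*d^2*sin(d)*cos(d) - 12*d^2*cos(d)^2 + 5*d^2*cos(d) + 3*d^2 - 24*d*sin(d)*cos(d) - 8*d*sin(d) - 12*d*cos(d) + 6*d - 12*sin(d)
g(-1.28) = -3.56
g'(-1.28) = 6.19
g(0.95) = -13.42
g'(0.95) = -23.60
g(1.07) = -16.08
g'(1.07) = -20.17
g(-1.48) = -4.88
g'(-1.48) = 6.64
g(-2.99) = 0.28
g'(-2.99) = 27.44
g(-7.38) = 292.53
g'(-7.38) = 711.44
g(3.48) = -247.49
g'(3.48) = -332.01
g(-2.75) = 2.98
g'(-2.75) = -2.27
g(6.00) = 2598.62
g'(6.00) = 698.13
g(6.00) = 2598.62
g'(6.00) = 698.13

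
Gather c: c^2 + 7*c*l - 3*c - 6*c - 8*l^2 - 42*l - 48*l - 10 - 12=c^2 + c*(7*l - 9) - 8*l^2 - 90*l - 22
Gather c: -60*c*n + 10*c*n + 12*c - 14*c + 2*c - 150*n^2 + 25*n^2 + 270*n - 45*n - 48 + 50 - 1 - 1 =-50*c*n - 125*n^2 + 225*n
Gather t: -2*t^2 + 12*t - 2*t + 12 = -2*t^2 + 10*t + 12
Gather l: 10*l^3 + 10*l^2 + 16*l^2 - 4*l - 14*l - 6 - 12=10*l^3 + 26*l^2 - 18*l - 18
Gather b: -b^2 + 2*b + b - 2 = -b^2 + 3*b - 2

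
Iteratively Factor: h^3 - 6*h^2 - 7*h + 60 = (h - 4)*(h^2 - 2*h - 15) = (h - 5)*(h - 4)*(h + 3)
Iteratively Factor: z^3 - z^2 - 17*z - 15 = (z + 1)*(z^2 - 2*z - 15) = (z - 5)*(z + 1)*(z + 3)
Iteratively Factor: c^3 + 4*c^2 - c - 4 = (c + 4)*(c^2 - 1) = (c + 1)*(c + 4)*(c - 1)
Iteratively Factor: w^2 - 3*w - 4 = (w - 4)*(w + 1)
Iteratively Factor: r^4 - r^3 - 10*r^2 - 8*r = (r + 1)*(r^3 - 2*r^2 - 8*r) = r*(r + 1)*(r^2 - 2*r - 8) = r*(r + 1)*(r + 2)*(r - 4)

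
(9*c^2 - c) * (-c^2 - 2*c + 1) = -9*c^4 - 17*c^3 + 11*c^2 - c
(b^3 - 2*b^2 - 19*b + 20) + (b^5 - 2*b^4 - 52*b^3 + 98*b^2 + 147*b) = b^5 - 2*b^4 - 51*b^3 + 96*b^2 + 128*b + 20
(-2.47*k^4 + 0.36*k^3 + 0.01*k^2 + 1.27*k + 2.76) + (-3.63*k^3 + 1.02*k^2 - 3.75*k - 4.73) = -2.47*k^4 - 3.27*k^3 + 1.03*k^2 - 2.48*k - 1.97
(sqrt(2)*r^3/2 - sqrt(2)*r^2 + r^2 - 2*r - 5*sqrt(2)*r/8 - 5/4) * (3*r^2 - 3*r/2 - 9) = 3*sqrt(2)*r^5/2 - 15*sqrt(2)*r^4/4 + 3*r^4 - 15*r^3/2 - 39*sqrt(2)*r^3/8 - 39*r^2/4 + 159*sqrt(2)*r^2/16 + 45*sqrt(2)*r/8 + 159*r/8 + 45/4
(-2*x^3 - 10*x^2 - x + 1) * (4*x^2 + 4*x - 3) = -8*x^5 - 48*x^4 - 38*x^3 + 30*x^2 + 7*x - 3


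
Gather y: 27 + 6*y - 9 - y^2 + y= -y^2 + 7*y + 18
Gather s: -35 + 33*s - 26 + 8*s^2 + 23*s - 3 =8*s^2 + 56*s - 64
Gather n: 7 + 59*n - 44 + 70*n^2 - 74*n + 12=70*n^2 - 15*n - 25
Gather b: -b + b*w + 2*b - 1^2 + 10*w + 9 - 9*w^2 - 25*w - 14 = b*(w + 1) - 9*w^2 - 15*w - 6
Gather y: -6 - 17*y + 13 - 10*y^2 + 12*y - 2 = -10*y^2 - 5*y + 5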